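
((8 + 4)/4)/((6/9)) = 9/2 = 4.50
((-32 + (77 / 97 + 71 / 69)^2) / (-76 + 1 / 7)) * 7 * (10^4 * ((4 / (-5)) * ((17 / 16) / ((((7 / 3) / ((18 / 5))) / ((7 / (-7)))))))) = 30574431238400 / 880992897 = 34704.52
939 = 939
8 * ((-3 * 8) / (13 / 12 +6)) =-2304 / 85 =-27.11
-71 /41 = -1.73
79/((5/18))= 1422/5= 284.40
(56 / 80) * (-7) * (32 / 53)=-784 / 265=-2.96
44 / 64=11 / 16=0.69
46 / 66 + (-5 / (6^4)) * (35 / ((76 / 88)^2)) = 663799 / 1286604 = 0.52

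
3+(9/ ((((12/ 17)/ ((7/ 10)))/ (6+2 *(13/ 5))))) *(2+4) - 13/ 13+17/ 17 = 15069/ 25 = 602.76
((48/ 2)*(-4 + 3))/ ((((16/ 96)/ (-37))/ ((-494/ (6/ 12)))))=-5264064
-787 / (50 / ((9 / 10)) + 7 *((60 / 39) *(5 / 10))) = -92079 / 7130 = -12.91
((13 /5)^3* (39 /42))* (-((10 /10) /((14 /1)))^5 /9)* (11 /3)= -0.00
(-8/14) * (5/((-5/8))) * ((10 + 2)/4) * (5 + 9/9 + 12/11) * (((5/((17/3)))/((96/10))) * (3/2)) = 13.41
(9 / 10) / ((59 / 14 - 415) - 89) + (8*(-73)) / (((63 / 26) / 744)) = -131740636843 / 734685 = -179315.81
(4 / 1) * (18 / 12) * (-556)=-3336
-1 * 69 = -69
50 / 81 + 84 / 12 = 617 / 81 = 7.62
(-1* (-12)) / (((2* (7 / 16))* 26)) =48 / 91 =0.53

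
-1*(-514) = 514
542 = 542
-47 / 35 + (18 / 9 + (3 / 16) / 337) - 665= -125374679 / 188720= -664.34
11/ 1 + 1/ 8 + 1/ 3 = 275/ 24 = 11.46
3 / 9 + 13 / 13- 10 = -26 / 3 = -8.67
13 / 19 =0.68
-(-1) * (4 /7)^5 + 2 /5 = 38734 /84035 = 0.46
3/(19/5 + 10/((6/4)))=45/157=0.29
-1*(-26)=26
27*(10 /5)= 54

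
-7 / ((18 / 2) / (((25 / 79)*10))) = -1750 / 711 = -2.46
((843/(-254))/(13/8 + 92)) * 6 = -20232/95123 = -0.21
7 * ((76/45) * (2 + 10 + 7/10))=33782/225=150.14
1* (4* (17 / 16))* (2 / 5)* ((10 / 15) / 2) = 17 / 30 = 0.57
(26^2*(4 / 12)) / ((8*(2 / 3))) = 169 / 4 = 42.25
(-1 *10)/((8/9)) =-45/4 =-11.25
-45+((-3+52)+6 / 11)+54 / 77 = 404 / 77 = 5.25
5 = 5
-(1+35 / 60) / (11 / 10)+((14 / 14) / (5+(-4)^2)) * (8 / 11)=-59 / 42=-1.40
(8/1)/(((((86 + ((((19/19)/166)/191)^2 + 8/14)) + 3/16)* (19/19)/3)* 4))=168885433248/2442053206681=0.07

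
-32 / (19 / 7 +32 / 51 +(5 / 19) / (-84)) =-868224 / 90583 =-9.58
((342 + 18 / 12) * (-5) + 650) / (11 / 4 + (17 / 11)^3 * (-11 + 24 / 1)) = -5683370 / 270117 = -21.04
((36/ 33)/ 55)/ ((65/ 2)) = 24/ 39325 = 0.00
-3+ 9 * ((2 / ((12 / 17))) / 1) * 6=150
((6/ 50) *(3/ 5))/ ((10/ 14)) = 63/ 625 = 0.10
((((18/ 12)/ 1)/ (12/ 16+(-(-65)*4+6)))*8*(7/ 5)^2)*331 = 778512/ 26675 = 29.19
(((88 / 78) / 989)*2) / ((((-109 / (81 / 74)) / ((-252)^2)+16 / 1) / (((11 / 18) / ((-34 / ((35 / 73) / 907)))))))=-806818320 / 595459508204294981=-0.00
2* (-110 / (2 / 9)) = -990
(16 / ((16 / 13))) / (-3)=-4.33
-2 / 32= -1 / 16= -0.06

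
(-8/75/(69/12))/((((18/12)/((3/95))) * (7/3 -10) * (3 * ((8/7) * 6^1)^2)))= 0.00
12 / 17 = 0.71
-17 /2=-8.50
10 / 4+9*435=7835 / 2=3917.50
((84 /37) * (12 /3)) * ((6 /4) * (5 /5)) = 504 /37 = 13.62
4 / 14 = 2 / 7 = 0.29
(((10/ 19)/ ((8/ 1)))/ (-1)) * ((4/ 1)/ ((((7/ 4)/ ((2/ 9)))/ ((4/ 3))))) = -160/ 3591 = -0.04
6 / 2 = 3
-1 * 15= -15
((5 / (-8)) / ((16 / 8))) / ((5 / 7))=-7 / 16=-0.44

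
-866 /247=-3.51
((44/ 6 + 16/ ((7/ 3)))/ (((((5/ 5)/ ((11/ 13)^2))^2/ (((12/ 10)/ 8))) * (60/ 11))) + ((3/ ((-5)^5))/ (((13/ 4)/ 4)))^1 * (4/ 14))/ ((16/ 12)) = 2994512987/ 19992700000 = 0.15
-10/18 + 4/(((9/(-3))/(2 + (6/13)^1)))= -449/117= -3.84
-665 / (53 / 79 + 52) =-2765 / 219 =-12.63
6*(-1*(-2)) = 12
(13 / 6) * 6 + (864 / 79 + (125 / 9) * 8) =135.05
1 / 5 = 0.20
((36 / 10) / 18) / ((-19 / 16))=-16 / 95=-0.17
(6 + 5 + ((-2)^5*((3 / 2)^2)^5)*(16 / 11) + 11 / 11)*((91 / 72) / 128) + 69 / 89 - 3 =-172081537 / 6014976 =-28.61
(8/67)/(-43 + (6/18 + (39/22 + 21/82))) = -10824/3683861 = -0.00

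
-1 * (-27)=27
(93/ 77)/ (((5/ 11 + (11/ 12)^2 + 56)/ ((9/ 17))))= 120528/ 10799845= 0.01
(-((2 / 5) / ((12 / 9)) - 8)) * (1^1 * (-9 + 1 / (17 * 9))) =-52976 / 765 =-69.25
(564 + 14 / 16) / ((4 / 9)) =40671 / 32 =1270.97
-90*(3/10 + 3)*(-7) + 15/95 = 39504/19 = 2079.16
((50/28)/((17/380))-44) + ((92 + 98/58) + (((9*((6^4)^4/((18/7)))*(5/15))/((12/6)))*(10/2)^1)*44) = 1249408453964576749/3451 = 362042438123609.61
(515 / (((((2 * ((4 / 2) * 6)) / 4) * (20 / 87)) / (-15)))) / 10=-8961 / 16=-560.06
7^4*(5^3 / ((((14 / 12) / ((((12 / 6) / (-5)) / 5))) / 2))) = -41160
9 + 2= 11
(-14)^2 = 196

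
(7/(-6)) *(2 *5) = -35/3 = -11.67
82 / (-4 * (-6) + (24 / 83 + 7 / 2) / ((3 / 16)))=10209 / 5504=1.85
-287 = -287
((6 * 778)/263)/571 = 4668/150173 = 0.03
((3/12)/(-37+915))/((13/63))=63/45656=0.00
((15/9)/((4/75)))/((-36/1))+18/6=2.13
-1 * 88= -88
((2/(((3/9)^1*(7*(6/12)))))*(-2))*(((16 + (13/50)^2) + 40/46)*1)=-5843322/100625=-58.07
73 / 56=1.30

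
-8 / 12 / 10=-1 / 15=-0.07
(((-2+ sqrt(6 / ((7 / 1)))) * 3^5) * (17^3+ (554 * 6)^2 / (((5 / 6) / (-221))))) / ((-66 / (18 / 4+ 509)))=-110796898482387 / 10+ 110796898482387 * sqrt(42) / 140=-5950790067866.06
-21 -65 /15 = -76 /3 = -25.33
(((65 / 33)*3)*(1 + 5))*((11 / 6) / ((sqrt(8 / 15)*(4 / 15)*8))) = 975*sqrt(30) / 128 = 41.72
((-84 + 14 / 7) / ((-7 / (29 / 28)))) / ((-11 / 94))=-55883 / 539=-103.68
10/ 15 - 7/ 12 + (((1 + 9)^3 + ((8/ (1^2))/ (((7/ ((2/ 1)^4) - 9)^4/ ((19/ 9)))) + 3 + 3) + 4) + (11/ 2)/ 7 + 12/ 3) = 90093645670883/ 88773390972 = 1014.87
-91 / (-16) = 91 / 16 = 5.69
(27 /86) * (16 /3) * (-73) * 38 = -199728 /43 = -4644.84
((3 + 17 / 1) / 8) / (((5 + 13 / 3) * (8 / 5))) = 75 / 448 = 0.17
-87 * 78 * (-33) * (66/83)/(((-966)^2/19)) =7800507/2151443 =3.63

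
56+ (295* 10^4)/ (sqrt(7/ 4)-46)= -542326408/ 8457-5900000* sqrt(7)/ 8457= -65973.32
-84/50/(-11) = 42/275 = 0.15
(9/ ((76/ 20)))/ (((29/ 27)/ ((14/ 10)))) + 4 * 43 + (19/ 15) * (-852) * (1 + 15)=-47088771/ 2755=-17092.11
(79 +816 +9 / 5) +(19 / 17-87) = 68928 / 85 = 810.92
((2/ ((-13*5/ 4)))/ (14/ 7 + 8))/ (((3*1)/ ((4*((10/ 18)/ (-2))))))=8/ 1755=0.00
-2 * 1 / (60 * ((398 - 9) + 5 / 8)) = -4 / 46755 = -0.00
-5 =-5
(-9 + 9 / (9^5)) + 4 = -32804 / 6561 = -5.00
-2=-2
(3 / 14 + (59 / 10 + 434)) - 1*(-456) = 31364 / 35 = 896.11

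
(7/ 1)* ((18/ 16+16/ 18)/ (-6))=-1015/ 432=-2.35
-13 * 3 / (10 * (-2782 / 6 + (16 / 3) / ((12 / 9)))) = 117 / 13790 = 0.01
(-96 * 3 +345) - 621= -564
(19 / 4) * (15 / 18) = 95 / 24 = 3.96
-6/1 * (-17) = 102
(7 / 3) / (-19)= -7 / 57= -0.12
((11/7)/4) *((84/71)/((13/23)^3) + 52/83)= 255584032/90628447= 2.82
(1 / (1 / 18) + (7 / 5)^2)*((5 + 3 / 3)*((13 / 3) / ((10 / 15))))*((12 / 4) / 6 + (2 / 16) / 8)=401.38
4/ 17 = 0.24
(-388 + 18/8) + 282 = -415/4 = -103.75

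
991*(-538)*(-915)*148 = 72200256360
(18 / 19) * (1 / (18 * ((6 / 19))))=1 / 6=0.17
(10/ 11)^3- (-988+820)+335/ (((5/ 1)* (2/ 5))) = 895101/ 2662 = 336.25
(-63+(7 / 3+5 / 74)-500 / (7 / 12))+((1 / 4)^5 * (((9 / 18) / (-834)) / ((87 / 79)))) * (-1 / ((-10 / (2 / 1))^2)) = -883030318213139 / 962177126400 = -917.74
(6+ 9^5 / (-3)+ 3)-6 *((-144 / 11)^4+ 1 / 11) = -2867945196 / 14641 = -195884.52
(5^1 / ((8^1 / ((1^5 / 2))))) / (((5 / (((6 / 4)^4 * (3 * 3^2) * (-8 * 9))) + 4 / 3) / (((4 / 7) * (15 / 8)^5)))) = 74733890625 / 24069799936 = 3.10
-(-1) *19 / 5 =19 / 5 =3.80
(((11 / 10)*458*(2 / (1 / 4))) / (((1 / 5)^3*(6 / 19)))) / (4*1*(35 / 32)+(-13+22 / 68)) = -650909600 / 3387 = -192178.80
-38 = -38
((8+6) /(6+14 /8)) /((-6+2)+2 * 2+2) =28 /31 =0.90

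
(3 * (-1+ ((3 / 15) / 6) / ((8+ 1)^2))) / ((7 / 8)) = -1388 / 405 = -3.43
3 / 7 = 0.43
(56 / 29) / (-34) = -28 / 493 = -0.06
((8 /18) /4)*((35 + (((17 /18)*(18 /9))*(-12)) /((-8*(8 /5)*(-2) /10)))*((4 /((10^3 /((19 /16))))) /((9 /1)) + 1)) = 9040769 /3110400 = 2.91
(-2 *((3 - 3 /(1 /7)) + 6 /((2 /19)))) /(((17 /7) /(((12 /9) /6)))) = -364 /51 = -7.14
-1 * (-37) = 37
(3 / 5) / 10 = 3 / 50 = 0.06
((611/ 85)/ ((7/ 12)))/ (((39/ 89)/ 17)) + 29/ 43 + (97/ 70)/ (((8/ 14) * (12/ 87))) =4780485/ 9632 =496.31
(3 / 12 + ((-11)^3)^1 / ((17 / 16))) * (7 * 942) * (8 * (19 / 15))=-7113488508 / 85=-83688100.09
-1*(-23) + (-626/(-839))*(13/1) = 27435/839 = 32.70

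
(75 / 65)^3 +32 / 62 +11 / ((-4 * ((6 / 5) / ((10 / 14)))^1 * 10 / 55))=-159058603 / 22883952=-6.95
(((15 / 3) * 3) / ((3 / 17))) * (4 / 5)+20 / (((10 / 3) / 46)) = 344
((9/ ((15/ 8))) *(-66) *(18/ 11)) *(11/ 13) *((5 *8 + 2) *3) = -3592512/ 65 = -55269.42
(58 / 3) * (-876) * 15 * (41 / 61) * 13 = -135403320 / 61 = -2219726.56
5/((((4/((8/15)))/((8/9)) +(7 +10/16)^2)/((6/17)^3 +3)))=4785600/20934293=0.23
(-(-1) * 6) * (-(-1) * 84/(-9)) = -56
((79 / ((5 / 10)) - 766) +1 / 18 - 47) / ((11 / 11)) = -11789 / 18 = -654.94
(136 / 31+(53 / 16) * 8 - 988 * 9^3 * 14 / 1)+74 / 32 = -5001413421 / 496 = -10083494.80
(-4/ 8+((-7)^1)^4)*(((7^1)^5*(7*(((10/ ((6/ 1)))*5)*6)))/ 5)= 2824164245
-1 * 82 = -82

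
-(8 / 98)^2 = -16 / 2401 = -0.01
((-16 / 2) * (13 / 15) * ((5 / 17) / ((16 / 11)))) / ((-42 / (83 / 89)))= 11869 / 381276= 0.03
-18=-18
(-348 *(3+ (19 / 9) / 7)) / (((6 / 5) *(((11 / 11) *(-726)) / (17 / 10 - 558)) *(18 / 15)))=-41945020 / 68607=-611.38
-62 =-62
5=5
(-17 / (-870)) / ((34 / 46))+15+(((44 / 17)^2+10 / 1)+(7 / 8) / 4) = 31.94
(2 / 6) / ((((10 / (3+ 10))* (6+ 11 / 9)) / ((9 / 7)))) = 27 / 350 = 0.08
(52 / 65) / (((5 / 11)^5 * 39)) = 644204 / 609375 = 1.06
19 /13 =1.46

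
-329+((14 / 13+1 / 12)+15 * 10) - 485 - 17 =-106055 / 156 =-679.84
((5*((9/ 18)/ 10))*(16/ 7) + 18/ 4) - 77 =-1007/ 14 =-71.93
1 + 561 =562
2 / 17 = 0.12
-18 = -18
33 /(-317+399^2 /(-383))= -12639 /280612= -0.05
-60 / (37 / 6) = -360 / 37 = -9.73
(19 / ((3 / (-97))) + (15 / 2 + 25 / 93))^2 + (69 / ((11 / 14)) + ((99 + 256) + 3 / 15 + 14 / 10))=77879713587 / 211420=368364.93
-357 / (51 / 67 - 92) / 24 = 0.16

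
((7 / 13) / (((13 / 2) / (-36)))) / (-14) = 36 / 169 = 0.21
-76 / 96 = -19 / 24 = -0.79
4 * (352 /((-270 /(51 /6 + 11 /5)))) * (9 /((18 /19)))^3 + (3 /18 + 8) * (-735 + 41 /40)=-581411347 /10800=-53834.38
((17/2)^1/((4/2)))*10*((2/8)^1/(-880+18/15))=-425/35152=-0.01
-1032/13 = -79.38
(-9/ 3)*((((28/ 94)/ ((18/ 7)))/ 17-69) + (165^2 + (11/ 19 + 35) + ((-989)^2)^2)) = -130715794956748360/ 45543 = -2870162153497.76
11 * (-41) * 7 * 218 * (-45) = 30970170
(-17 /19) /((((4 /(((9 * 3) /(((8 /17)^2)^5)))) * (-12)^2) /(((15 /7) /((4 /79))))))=-121836591373635315 /36558761623552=-3332.62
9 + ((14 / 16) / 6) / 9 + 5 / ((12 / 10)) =5695 / 432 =13.18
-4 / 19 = -0.21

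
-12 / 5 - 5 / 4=-73 / 20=-3.65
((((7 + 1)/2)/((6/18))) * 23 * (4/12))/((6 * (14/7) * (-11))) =-23/33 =-0.70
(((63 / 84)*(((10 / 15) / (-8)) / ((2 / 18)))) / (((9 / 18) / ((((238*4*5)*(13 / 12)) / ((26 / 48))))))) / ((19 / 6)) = -64260 / 19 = -3382.11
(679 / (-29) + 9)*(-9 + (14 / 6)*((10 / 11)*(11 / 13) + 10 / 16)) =82.83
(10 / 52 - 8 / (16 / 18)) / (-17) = 229 / 442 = 0.52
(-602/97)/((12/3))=-301/194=-1.55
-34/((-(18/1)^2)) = 17/162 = 0.10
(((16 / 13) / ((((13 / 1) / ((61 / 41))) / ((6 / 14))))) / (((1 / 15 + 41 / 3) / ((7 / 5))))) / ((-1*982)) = -2196 / 350420317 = -0.00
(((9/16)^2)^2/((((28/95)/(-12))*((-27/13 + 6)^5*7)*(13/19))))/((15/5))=-1391920335/4559535669248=-0.00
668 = 668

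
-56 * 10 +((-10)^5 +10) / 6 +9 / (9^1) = -17224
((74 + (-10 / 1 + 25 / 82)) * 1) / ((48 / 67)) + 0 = 353291 / 3936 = 89.76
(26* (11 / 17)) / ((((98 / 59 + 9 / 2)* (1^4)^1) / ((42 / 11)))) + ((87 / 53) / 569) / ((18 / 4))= 11658447998 / 1118131089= 10.43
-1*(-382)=382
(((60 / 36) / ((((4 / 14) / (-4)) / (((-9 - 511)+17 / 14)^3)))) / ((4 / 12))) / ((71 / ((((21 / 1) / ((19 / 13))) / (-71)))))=-27858287.38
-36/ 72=-1/ 2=-0.50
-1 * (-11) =11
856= 856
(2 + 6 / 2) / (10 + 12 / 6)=5 / 12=0.42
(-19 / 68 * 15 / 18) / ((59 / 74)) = -3515 / 12036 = -0.29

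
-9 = -9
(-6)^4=1296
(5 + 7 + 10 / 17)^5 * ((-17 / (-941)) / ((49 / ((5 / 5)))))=116.54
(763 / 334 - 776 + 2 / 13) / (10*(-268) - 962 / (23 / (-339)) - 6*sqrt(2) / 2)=-0.07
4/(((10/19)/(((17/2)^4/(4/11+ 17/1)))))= 17455889/7640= 2284.80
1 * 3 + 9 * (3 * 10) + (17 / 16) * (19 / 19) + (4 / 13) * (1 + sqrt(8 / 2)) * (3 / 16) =57041 / 208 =274.24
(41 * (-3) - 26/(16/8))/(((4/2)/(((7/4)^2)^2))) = -40817/64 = -637.77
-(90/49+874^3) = -32713753666/49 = -667627625.84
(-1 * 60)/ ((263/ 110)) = -25.10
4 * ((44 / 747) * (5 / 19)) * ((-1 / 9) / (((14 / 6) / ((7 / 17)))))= -880 / 723843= -0.00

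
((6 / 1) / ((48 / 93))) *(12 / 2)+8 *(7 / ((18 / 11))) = 3743 / 36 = 103.97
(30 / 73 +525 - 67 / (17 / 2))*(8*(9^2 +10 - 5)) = 441870064 / 1241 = 356059.68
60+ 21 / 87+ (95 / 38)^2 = 7713 / 116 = 66.49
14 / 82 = 7 / 41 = 0.17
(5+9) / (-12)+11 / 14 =-8 / 21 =-0.38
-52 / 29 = -1.79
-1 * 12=-12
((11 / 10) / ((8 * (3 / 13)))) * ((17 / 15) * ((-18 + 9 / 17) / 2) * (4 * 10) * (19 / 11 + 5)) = -15873 / 10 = -1587.30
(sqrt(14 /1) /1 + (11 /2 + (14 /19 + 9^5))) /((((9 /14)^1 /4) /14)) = 784 *sqrt(14) /9 + 293228936 /57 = 5144693.24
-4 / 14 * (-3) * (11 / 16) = 0.59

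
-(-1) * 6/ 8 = 3/ 4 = 0.75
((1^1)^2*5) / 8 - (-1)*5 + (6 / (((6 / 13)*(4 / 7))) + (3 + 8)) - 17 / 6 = 877 / 24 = 36.54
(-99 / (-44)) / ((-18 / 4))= -1 / 2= -0.50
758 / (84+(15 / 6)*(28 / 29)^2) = 318739 / 36302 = 8.78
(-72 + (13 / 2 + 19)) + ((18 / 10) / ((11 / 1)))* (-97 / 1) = -6861 / 110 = -62.37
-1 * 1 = -1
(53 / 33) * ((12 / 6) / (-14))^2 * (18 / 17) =318 / 9163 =0.03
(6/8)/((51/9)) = 9/68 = 0.13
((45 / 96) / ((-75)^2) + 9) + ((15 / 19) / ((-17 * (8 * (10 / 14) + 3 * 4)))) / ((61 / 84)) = 65939794793 / 7329516000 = 9.00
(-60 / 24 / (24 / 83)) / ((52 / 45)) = -6225 / 832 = -7.48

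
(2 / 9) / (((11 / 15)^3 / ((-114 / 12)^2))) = 135375 / 2662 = 50.85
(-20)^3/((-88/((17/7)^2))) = 289000/539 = 536.18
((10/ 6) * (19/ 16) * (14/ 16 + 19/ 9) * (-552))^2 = 220688550625/ 20736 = 10642773.47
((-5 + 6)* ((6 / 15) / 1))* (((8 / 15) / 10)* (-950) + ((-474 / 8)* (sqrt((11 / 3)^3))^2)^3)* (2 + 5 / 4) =-15113282261829089 / 466560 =-32393008963.11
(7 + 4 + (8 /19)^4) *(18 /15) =8625762 /651605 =13.24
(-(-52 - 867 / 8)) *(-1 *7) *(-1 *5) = 5613.12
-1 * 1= -1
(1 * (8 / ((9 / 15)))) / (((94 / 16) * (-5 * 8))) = -8 / 141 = -0.06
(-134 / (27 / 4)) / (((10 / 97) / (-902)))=23448392 / 135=173691.79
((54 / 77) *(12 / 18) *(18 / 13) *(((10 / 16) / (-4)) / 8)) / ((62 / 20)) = -0.00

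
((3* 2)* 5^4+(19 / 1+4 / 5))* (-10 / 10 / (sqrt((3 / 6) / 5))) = -11921.15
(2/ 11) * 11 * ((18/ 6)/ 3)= 2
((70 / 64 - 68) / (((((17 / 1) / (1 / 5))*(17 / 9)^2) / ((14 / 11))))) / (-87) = 404649 / 125379760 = 0.00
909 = 909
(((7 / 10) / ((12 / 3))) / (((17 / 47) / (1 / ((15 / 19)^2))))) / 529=118769 / 80937000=0.00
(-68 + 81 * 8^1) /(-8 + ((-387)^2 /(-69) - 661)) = -1334 /6531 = -0.20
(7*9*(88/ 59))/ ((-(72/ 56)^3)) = -211288/ 4779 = -44.21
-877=-877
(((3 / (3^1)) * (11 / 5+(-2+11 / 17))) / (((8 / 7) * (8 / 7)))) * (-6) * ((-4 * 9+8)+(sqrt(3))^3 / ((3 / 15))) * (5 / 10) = 9261 / 170-3969 * sqrt(3) / 136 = 3.93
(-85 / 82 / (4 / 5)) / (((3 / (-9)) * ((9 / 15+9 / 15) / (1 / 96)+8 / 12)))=19125 / 570064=0.03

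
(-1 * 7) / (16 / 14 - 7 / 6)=294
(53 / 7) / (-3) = -53 / 21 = -2.52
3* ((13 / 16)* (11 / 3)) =8.94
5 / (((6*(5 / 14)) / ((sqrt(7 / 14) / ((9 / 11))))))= 77*sqrt(2) / 54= 2.02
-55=-55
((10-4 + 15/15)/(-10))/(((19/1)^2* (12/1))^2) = -7/187662240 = -0.00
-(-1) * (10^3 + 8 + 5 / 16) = 16133 / 16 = 1008.31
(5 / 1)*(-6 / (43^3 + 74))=-10 / 26527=-0.00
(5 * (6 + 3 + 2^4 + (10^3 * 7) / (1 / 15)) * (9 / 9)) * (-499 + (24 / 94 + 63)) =-10754560000 / 47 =-228820425.53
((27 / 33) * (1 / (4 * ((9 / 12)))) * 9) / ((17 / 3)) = 81 / 187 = 0.43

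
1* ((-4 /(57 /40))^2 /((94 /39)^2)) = 1.36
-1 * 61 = -61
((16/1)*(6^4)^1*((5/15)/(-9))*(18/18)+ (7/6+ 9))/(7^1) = -4547/42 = -108.26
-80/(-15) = 16/3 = 5.33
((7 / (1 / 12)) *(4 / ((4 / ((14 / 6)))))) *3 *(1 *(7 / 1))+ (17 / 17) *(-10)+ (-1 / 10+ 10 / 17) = 698103 / 170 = 4106.49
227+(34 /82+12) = 9816 /41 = 239.41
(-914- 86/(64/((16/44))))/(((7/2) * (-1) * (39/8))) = 53650/1001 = 53.60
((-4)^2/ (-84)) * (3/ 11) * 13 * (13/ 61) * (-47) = 31772/ 4697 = 6.76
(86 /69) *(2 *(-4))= -688 /69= -9.97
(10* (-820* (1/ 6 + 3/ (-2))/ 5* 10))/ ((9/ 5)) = 328000/ 27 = 12148.15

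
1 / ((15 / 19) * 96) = 19 / 1440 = 0.01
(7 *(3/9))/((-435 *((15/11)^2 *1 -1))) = -847/135720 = -0.01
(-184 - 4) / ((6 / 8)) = -752 / 3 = -250.67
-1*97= -97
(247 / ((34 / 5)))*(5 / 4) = 6175 / 136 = 45.40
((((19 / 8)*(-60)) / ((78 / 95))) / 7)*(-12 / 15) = 1805 / 91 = 19.84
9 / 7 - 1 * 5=-26 / 7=-3.71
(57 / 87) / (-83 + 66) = -19 / 493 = -0.04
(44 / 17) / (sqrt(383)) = 44 * sqrt(383) / 6511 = 0.13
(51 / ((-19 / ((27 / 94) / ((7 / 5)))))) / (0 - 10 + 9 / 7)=6885 / 108946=0.06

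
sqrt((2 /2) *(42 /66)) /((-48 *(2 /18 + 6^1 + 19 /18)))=-sqrt(77) /3784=-0.00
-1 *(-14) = 14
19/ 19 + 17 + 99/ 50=999/ 50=19.98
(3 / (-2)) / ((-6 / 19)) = 19 / 4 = 4.75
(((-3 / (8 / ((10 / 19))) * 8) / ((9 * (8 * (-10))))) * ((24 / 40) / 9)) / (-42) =-1 / 287280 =-0.00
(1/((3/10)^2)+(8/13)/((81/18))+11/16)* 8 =22343/234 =95.48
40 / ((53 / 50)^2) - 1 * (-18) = 150562 / 2809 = 53.60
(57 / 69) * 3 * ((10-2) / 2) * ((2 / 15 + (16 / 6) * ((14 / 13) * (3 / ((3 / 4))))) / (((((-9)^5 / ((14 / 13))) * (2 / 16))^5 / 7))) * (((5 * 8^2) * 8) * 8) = -87020504973221822464 / 79698598765677235949439346525143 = -0.00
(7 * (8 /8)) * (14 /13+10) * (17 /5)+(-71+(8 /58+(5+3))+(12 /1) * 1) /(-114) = 56747491 /214890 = 264.08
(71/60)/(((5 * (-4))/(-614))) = 21797/600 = 36.33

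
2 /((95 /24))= 48 /95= 0.51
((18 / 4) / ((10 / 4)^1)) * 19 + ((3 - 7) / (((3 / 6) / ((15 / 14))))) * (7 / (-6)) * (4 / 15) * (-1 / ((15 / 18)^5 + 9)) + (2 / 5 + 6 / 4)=26184989 / 731090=35.82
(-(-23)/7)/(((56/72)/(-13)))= -2691/49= -54.92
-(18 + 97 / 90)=-1717 / 90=-19.08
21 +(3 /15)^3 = 2626 /125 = 21.01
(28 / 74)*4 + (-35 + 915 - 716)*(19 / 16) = 196.26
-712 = -712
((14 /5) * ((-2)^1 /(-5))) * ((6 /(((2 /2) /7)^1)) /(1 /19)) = 22344 /25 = 893.76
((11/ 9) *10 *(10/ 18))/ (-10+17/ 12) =-2200/ 2781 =-0.79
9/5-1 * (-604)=3029/5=605.80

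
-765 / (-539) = 765 / 539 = 1.42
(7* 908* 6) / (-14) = -2724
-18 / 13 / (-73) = 18 / 949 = 0.02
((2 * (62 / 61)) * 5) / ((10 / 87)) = 5394 / 61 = 88.43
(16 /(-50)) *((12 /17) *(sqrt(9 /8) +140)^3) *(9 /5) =-474244848 /425 - 38103129 *sqrt(2) /2125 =-1141228.33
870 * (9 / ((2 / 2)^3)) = 7830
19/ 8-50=-381/ 8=-47.62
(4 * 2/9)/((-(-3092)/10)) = 20/6957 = 0.00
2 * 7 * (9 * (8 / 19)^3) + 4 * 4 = 174256 / 6859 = 25.41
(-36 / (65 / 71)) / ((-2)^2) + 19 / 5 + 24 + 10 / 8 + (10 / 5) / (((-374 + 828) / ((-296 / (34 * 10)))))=19.22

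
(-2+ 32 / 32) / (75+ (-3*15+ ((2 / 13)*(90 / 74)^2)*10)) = -17797 / 574410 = -0.03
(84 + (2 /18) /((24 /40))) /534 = 2273 /14418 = 0.16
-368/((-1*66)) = 184/33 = 5.58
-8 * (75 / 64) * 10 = -375 / 4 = -93.75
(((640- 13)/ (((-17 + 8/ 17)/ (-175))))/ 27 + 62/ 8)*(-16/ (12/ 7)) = -17958493/ 7587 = -2367.01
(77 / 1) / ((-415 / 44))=-3388 / 415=-8.16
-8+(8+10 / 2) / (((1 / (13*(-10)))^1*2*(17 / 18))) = -15346 / 17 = -902.71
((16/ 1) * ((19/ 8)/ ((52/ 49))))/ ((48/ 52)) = 931/ 24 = 38.79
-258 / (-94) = 129 / 47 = 2.74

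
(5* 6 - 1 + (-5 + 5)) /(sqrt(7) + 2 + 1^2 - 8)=-145 /18 - 29* sqrt(7) /18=-12.32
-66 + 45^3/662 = 47433/662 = 71.65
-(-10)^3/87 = 1000/87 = 11.49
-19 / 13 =-1.46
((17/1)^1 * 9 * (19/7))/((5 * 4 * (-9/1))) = -323/140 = -2.31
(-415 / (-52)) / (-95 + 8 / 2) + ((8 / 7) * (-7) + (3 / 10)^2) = -236532 / 29575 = -8.00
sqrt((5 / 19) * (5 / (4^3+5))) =5 * sqrt(1311) / 1311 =0.14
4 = 4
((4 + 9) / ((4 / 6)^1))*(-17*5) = -3315 / 2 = -1657.50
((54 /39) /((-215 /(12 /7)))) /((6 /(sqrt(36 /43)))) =-216 *sqrt(43) /841295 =-0.00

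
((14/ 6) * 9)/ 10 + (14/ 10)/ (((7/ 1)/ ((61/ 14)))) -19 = -561/ 35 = -16.03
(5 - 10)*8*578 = -23120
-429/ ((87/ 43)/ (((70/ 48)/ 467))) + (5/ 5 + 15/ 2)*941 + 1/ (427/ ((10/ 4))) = 1110010044779/ 138788664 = 7997.84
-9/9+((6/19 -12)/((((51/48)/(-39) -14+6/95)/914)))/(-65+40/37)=-5076285047/391545143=-12.96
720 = 720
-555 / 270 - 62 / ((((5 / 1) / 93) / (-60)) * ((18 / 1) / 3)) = 207539 / 18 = 11529.94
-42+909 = 867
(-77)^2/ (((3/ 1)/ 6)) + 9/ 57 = 225305/ 19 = 11858.16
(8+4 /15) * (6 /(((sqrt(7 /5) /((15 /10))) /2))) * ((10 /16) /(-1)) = -93 * sqrt(35) /7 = -78.60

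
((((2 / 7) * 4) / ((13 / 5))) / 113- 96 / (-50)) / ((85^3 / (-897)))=-34126296 / 12144321875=-0.00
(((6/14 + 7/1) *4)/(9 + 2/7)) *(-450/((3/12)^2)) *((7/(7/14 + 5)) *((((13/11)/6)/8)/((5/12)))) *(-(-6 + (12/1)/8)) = -943488/121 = -7797.42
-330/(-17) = 330/17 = 19.41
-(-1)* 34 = 34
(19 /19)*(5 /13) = 0.38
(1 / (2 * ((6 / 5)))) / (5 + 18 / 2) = 5 / 168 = 0.03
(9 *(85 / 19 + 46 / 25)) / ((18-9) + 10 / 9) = 242919 / 43225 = 5.62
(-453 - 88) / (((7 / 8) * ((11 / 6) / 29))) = -753072 / 77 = -9780.16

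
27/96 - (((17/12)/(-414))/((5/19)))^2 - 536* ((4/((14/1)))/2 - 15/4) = 8352038509247/4319179200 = 1933.71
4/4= 1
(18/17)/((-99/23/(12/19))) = -552/3553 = -0.16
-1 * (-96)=96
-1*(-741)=741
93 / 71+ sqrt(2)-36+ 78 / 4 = -2157 / 142+ sqrt(2) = -13.78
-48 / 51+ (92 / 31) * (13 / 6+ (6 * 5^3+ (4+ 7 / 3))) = 1185798 / 527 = 2250.09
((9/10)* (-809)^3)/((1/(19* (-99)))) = 8963484458841/10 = 896348445884.10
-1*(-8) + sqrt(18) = 3*sqrt(2) + 8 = 12.24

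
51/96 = 17/32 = 0.53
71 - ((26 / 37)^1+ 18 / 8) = 10071 / 148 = 68.05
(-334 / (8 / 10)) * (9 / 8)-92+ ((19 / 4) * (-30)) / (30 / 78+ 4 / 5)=-681.98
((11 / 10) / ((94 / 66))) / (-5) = -363 / 2350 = -0.15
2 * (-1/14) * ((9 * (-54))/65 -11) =1201/455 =2.64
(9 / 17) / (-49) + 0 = -9 / 833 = -0.01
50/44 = 25/22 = 1.14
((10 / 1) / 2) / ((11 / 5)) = 25 / 11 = 2.27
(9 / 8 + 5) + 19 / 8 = 17 / 2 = 8.50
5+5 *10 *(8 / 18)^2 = 1205 / 81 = 14.88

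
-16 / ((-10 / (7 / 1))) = 56 / 5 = 11.20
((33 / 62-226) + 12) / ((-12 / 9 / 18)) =357345 / 124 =2881.81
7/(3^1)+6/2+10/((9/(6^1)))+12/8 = 27/2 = 13.50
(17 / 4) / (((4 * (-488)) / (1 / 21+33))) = -5899 / 81984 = -0.07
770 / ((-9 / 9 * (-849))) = 770 / 849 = 0.91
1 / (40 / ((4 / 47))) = 1 / 470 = 0.00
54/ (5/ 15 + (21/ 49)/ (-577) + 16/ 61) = 19956699/ 219851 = 90.77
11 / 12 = 0.92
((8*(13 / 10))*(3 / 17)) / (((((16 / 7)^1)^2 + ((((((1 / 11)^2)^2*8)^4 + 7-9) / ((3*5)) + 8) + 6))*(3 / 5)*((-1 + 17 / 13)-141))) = -5707645695003615978615 / 5011932046873358160643652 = -0.00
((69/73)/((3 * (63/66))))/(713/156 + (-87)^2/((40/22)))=65780/830545163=0.00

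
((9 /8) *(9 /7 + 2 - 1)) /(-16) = -9 /56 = -0.16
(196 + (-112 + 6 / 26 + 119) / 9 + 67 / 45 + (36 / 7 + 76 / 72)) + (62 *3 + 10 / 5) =3214499 / 8190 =392.49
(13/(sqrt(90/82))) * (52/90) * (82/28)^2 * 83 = 23579387 * sqrt(205)/66150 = 5103.63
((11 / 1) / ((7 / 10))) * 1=110 / 7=15.71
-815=-815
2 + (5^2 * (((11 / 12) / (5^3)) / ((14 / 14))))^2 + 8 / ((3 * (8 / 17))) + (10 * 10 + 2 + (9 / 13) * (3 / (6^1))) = 5150173 / 46800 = 110.05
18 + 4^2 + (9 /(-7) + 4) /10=34.27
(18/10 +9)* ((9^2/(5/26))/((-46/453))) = -25758486/575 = -44797.37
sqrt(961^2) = 961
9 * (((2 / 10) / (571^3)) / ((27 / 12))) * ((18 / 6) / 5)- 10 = -46542352738 / 4654235275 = -10.00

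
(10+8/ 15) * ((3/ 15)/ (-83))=-158/ 6225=-0.03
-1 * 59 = -59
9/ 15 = 3/ 5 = 0.60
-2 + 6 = 4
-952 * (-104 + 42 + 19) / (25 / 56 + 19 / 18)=20631744 / 757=27254.62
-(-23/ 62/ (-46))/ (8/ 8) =-1/ 124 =-0.01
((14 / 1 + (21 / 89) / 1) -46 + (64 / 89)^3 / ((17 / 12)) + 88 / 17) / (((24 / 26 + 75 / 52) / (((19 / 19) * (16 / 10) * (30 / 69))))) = -7.74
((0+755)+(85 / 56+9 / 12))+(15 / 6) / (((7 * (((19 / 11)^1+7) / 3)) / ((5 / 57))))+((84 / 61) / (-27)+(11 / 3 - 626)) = 630372893 / 4673088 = 134.89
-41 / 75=-0.55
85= 85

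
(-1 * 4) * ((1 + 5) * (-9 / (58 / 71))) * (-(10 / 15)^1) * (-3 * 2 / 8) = 3834 / 29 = 132.21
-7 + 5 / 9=-58 / 9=-6.44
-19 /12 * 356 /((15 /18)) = -3382 /5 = -676.40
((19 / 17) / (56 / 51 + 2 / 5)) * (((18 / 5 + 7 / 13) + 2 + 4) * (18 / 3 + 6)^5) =4673438208 / 2483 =1882174.07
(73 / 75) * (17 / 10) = 1241 / 750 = 1.65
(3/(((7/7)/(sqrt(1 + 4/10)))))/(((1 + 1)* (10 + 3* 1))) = 3* sqrt(35)/130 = 0.14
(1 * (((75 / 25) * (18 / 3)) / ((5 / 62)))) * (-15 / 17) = -3348 / 17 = -196.94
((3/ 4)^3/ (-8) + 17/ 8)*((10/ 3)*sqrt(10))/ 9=5305*sqrt(10)/ 6912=2.43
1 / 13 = 0.08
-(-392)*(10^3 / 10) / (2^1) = 19600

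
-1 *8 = -8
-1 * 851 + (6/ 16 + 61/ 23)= -156027/ 184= -847.97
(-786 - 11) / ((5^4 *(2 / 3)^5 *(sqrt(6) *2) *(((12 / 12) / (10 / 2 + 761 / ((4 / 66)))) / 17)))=-27571713687 *sqrt(6) / 160000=-422103.94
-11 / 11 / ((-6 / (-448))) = -224 / 3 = -74.67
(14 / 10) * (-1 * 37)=-259 / 5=-51.80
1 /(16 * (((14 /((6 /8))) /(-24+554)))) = 795 /448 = 1.77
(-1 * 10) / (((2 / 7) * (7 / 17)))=-85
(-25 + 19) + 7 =1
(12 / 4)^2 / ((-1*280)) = -9 / 280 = -0.03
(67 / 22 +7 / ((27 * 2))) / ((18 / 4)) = 1886 / 2673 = 0.71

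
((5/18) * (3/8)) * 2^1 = 5/24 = 0.21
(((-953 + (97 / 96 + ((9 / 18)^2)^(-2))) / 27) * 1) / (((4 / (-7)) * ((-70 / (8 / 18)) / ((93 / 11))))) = -557101 / 171072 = -3.26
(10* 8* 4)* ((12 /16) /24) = 10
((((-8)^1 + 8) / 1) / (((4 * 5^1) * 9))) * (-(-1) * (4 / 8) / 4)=0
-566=-566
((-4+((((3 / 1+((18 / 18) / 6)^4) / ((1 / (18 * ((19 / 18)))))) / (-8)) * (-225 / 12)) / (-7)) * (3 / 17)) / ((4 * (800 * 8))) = -2234347 / 14037811200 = -0.00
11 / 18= 0.61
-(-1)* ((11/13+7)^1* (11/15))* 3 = 1122/65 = 17.26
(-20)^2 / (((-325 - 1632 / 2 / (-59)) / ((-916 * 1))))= 21617600 / 18359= 1177.49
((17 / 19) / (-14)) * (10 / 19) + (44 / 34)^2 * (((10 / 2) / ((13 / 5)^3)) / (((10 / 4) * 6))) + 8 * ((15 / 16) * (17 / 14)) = 175310174285 / 19253708292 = 9.11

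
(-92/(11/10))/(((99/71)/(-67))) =4018.77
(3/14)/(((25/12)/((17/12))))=51/350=0.15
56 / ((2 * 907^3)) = 28 / 746142643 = 0.00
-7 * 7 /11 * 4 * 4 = -784 /11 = -71.27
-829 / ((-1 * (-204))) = -829 / 204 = -4.06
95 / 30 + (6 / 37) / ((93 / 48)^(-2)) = 53641 / 14208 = 3.78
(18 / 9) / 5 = 2 / 5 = 0.40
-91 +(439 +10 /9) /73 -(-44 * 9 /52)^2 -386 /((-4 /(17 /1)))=332551571 /222066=1497.53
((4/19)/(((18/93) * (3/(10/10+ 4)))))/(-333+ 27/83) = -12865/2360826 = -0.01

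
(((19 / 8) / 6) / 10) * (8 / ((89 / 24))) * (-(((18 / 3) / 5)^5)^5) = -1080350945137328652288 / 132620334625244140625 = -8.15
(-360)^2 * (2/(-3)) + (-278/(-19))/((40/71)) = -32822131/380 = -86374.03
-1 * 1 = -1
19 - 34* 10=-321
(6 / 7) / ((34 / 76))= 228 / 119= 1.92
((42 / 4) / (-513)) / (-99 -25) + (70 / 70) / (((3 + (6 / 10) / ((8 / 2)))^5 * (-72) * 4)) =6475855801 / 42087248915544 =0.00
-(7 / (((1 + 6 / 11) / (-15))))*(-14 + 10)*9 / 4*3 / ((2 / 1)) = -31185 / 34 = -917.21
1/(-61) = -1/61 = -0.02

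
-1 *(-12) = 12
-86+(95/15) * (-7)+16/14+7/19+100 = -11500/399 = -28.82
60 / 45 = 4 / 3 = 1.33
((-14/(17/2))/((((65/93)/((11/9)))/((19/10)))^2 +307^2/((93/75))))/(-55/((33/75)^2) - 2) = 1847007404/24384798293845575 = 0.00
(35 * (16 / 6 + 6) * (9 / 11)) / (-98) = -195 / 77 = -2.53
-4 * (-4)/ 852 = 4/ 213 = 0.02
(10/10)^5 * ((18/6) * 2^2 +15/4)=63/4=15.75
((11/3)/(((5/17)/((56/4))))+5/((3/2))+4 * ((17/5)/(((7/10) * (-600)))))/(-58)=-31121/10150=-3.07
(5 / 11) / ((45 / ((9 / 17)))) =1 / 187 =0.01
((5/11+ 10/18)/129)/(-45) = -20/114939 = -0.00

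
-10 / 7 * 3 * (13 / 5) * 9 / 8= -351 / 28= -12.54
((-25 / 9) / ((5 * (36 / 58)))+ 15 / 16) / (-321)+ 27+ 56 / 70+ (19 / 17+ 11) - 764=-25604541427 / 35361360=-724.08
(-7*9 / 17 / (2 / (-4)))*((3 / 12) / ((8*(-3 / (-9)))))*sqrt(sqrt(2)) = 189*2^(1 / 4) / 272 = 0.83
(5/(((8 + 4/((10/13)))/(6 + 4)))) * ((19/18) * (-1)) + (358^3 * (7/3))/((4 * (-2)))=-7949182229/594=-13382461.66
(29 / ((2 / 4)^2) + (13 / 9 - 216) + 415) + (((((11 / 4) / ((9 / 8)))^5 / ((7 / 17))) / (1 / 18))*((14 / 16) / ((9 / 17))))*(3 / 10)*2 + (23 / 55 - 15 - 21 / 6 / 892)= 4085.33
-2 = -2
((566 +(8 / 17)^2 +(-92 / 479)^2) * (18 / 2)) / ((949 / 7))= 2365505884602 / 62926718101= 37.59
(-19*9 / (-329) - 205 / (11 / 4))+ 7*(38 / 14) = -199138 / 3619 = -55.03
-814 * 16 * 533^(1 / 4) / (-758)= 6512 * 533^(1 / 4) / 379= 82.56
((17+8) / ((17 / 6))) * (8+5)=1950 / 17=114.71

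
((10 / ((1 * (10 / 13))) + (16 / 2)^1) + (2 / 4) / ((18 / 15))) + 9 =365 / 12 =30.42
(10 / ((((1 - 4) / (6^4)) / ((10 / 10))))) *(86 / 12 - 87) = 344880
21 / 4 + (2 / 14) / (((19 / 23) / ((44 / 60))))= 42907 / 7980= 5.38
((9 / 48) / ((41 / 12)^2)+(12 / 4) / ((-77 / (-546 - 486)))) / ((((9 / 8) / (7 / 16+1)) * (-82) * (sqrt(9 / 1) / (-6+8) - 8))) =13305385 / 137979842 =0.10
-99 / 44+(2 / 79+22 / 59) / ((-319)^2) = -147198785 / 65421796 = -2.25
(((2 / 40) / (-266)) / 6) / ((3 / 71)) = -71 / 95760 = -0.00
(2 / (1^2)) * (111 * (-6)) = -1332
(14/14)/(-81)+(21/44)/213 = -2557/253044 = -0.01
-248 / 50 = -4.96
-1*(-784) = 784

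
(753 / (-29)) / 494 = -753 / 14326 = -0.05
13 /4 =3.25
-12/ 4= -3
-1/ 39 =-0.03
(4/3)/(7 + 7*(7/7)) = 2/21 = 0.10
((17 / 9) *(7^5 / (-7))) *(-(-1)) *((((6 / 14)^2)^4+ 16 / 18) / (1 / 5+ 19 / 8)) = -31400670760 / 20031543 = -1567.56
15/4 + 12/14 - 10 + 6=17/28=0.61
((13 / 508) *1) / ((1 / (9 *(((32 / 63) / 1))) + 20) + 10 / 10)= 104 / 86233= 0.00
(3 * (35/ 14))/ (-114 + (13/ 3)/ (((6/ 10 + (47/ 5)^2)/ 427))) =-50040/ 621833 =-0.08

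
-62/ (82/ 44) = -1364/ 41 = -33.27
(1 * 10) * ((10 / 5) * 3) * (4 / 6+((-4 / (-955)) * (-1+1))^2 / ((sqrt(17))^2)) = 40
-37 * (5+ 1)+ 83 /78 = -17233 /78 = -220.94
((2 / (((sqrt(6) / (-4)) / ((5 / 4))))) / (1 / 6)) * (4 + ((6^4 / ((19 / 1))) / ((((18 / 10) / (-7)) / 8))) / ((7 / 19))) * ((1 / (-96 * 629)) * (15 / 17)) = -35975 * sqrt(6) / 42772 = -2.06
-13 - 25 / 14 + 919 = 12659 / 14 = 904.21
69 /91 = 0.76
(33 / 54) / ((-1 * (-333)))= 11 / 5994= 0.00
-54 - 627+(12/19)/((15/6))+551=-12326/95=-129.75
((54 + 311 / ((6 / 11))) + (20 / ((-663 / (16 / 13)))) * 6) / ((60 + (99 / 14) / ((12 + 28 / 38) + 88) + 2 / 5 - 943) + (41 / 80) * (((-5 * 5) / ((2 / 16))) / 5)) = -21833756350 / 31599848319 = -0.69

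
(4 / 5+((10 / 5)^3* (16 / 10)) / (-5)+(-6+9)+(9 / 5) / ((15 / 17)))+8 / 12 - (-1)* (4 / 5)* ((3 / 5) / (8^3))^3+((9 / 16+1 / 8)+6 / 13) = 4167722599453 / 817889280000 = 5.10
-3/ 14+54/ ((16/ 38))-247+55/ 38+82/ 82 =-61987/ 532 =-116.52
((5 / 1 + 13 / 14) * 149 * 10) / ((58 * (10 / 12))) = 37101 / 203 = 182.76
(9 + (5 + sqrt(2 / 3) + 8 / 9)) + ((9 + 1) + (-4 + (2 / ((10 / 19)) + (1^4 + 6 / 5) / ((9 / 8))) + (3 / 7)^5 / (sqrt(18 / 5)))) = 81 * sqrt(10) / 33614 + sqrt(6) / 3 + 1199 / 45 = 27.47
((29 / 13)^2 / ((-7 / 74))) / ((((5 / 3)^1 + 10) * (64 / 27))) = -2520477 / 1324960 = -1.90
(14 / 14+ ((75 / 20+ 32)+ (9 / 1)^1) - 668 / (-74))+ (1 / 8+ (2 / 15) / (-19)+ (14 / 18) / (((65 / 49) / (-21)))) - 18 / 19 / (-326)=507497479 / 11917256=42.59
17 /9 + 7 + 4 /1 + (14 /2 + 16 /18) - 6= 133 /9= 14.78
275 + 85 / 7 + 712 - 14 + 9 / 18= 13799 / 14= 985.64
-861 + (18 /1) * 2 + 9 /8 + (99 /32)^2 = -833847 /1024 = -814.30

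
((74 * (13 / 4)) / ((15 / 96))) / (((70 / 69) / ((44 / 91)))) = 898656 / 1225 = 733.60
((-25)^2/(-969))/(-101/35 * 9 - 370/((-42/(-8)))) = 21875/3271021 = 0.01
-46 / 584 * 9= -207 / 292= -0.71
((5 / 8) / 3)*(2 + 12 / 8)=35 / 48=0.73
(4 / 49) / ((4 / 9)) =9 / 49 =0.18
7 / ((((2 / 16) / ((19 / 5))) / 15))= 3192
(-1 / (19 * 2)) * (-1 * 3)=3 / 38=0.08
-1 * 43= -43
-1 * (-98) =98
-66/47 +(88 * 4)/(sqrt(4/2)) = -66/47 +176 * sqrt(2) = 247.50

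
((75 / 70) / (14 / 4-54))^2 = 225 / 499849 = 0.00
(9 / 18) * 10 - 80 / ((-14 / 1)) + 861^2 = 5189322 / 7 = 741331.71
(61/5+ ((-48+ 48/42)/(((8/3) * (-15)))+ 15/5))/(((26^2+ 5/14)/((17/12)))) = 191/5570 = 0.03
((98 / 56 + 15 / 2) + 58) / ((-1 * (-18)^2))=-0.21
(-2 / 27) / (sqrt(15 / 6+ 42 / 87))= -2 * sqrt(10034) / 4671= -0.04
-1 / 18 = -0.06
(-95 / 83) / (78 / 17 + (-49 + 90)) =-323 / 12865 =-0.03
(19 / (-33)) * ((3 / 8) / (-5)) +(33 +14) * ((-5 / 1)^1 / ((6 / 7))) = -361843 / 1320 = -274.12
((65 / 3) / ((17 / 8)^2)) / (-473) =-0.01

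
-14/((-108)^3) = 7/629856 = 0.00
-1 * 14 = -14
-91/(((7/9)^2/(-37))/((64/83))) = 2493504/581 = 4291.75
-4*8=-32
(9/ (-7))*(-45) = 405/ 7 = 57.86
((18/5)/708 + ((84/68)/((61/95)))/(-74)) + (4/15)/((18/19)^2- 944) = -61259680936/2890213029975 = -0.02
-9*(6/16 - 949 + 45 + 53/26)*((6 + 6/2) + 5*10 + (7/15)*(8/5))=252096579/520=484801.11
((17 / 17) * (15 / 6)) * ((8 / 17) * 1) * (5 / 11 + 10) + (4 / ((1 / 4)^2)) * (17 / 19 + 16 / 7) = 5368364 / 24871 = 215.85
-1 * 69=-69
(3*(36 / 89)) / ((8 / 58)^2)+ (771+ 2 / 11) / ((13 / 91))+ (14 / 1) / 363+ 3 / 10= 3529471907 / 646140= 5462.40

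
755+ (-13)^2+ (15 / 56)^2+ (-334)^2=352737505 / 3136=112480.07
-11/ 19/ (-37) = 11/ 703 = 0.02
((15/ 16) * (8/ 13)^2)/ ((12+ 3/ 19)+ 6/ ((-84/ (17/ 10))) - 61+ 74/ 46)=-1223600/ 163207187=-0.01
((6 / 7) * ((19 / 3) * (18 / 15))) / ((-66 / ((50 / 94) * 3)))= -570 / 3619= -0.16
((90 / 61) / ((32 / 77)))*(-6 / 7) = -1485 / 488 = -3.04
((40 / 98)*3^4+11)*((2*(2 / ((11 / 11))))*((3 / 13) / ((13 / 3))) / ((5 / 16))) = 1243584 / 41405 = 30.03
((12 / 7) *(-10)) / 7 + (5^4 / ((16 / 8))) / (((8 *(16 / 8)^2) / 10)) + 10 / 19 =2852095 / 29792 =95.73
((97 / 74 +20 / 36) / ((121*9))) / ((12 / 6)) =113 / 131868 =0.00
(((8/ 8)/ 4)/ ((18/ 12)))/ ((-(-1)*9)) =1/ 54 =0.02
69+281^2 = 79030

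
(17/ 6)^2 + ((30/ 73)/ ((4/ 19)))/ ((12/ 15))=55019/ 5256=10.47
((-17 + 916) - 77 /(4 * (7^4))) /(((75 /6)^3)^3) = 157877376 /1308441162109375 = 0.00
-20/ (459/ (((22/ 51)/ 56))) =-55/ 163863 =-0.00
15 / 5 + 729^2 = 531444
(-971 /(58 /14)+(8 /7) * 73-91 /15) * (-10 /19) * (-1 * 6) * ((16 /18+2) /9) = -49724272 /312417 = -159.16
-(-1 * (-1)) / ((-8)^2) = -1 / 64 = -0.02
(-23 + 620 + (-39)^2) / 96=353 / 16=22.06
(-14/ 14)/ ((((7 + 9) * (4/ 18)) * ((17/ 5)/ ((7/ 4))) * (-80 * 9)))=7/ 34816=0.00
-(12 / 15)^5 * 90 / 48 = -384 / 625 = -0.61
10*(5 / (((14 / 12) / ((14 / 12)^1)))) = 50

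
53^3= 148877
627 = 627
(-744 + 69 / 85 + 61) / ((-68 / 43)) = 1246699 / 2890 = 431.38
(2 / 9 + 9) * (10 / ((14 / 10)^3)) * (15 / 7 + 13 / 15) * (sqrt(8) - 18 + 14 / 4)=-95076500 / 64827 + 13114000 * sqrt(2) / 64827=-1180.53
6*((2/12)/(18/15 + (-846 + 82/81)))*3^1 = -1215/341734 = -0.00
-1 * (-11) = 11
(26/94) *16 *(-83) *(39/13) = -51792/47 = -1101.96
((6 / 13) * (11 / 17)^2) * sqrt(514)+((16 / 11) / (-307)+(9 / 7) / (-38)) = -34649 / 898282+726 * sqrt(514) / 3757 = 4.34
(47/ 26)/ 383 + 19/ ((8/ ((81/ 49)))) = 7671893/ 1951768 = 3.93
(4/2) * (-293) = -586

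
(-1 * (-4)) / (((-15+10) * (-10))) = 2 / 25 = 0.08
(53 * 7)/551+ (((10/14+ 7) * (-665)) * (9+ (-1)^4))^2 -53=1450061161168/551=2631689947.67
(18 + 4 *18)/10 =9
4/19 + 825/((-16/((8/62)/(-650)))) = 13523/61256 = 0.22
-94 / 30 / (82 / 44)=-1034 / 615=-1.68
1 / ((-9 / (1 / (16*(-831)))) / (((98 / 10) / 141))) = 0.00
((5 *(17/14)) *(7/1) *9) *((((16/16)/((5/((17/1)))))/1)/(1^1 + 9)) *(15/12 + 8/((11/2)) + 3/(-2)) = 137853/880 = 156.65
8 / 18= 4 / 9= 0.44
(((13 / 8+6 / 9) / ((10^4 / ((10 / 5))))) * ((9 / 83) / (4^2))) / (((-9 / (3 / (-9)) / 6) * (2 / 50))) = 11 / 637440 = 0.00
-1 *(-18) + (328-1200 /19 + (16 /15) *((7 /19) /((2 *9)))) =725546 /2565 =282.86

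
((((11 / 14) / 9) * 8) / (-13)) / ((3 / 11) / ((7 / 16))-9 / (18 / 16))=121 / 16614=0.01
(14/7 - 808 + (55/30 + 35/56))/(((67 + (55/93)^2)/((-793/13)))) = 3391517955/4660064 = 727.78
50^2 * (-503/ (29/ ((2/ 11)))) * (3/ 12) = -628750/ 319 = -1971.00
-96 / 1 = -96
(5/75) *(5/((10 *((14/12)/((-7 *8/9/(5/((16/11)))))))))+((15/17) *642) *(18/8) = 107249773/84150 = 1274.51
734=734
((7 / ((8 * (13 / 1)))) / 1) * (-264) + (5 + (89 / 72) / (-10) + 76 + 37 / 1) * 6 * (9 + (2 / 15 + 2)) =183839141 / 23400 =7856.37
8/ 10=4/ 5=0.80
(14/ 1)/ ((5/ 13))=182/ 5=36.40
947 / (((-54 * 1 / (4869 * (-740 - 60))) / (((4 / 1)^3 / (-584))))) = -1639446400 / 219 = -7486056.62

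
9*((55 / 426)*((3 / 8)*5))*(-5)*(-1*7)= 86625 / 1136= 76.25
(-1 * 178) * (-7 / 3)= 415.33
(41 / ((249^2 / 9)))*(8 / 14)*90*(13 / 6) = 31980 / 48223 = 0.66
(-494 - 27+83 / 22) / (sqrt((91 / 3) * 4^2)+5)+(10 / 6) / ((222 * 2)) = 113752165 / 20234412 - 22758 * sqrt(273) / 15191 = -19.13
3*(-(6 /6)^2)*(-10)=30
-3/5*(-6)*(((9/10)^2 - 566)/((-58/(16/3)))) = 678228/3625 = 187.10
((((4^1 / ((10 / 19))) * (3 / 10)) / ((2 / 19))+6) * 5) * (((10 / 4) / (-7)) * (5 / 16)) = -15.44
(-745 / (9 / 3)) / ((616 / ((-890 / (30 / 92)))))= 1525015 / 1386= 1100.30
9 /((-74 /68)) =-306 /37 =-8.27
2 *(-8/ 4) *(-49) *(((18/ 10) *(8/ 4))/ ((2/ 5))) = 1764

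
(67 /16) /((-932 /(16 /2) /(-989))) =66263 /1864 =35.55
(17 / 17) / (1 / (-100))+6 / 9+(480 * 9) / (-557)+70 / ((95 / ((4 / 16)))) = -6788251 / 63498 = -106.90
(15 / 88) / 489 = 5 / 14344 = 0.00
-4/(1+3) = -1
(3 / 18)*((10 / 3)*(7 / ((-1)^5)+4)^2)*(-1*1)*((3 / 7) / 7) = -15 / 49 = -0.31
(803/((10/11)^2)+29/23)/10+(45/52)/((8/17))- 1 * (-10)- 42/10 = 125493923/1196000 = 104.93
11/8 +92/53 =1319/424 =3.11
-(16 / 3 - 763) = 2273 / 3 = 757.67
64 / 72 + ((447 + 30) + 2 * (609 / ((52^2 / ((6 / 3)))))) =2912957 / 6084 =478.79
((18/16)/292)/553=9/1291808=0.00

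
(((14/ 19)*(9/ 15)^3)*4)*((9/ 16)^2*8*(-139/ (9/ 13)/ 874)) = -3073707/ 8303000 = -0.37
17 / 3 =5.67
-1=-1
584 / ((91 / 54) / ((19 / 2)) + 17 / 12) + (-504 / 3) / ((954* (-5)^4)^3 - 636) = 366.36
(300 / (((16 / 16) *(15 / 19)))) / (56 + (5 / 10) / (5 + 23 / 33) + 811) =28576 / 65205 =0.44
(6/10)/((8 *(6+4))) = 3/400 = 0.01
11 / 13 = 0.85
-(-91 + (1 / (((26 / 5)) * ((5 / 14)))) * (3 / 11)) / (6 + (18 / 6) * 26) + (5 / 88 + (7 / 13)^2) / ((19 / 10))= 535787 / 423852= 1.26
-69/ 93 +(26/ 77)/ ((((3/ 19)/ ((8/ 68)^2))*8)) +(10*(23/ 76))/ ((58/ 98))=9978160315/ 2280620958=4.38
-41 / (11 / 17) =-697 / 11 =-63.36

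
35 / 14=5 / 2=2.50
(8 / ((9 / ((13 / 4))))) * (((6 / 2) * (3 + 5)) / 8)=26 / 3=8.67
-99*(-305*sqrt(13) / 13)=30195*sqrt(13) / 13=8374.59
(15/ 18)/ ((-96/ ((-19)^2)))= -1805/ 576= -3.13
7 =7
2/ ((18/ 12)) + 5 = 19/ 3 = 6.33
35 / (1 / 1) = 35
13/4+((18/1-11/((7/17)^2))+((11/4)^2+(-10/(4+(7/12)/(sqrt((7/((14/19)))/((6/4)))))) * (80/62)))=-13891315875/353453072+11200 * sqrt(57)/450833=-39.11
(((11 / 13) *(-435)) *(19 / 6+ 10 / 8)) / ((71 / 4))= -84535 / 923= -91.59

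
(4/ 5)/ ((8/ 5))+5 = 11/ 2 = 5.50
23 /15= 1.53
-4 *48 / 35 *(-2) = 384 / 35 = 10.97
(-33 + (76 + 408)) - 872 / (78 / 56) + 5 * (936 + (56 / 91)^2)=2284969 / 507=4506.84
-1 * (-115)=115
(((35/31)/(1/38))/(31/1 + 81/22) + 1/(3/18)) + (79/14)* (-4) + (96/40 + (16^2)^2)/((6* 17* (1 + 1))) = 108543247/354795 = 305.93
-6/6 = -1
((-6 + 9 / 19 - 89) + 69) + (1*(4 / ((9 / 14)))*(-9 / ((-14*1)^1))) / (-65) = -31601 / 1235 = -25.59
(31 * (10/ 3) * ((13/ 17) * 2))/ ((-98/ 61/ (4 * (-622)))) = 611625040/ 2499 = 244747.92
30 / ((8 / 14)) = 105 / 2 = 52.50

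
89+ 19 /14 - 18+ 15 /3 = 1083 /14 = 77.36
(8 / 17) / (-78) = -4 / 663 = -0.01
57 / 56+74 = 4201 / 56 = 75.02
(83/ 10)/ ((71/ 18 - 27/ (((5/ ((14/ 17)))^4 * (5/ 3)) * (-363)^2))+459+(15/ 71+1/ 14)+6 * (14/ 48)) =567483749687373750/ 31791201352706232727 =0.02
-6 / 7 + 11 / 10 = 17 / 70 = 0.24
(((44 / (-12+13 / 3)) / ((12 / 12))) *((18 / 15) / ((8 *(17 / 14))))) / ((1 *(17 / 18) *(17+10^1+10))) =-0.02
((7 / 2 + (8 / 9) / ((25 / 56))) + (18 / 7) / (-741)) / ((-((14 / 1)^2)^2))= -4269659 / 29889568800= -0.00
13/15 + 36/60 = 22/15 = 1.47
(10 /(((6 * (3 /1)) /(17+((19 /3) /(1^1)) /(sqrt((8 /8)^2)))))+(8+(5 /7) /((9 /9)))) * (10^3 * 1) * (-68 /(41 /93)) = -8636476000 /2583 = -3343583.43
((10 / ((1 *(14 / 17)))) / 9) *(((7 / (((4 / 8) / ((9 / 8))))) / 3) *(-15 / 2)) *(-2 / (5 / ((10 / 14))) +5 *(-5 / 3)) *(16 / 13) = 153850 / 273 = 563.55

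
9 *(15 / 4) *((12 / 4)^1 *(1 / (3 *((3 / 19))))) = 855 / 4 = 213.75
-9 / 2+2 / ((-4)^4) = -575 / 128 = -4.49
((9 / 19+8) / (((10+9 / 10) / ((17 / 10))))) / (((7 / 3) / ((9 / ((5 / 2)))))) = 21114 / 10355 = 2.04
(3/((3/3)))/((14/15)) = 45/14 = 3.21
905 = 905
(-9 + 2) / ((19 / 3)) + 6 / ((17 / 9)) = 669 / 323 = 2.07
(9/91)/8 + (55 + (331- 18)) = 267913/728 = 368.01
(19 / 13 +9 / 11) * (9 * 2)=5868 / 143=41.03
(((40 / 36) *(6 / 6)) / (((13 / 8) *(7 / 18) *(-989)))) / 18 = -80 / 809991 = -0.00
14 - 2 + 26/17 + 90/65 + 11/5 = 18911/1105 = 17.11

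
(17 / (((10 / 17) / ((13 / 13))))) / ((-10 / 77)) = -22253 / 100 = -222.53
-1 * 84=-84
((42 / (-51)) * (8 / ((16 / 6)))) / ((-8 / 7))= 147 / 68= 2.16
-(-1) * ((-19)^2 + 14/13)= 4707/13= 362.08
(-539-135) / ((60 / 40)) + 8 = -1324 / 3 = -441.33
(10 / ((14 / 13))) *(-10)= -650 / 7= -92.86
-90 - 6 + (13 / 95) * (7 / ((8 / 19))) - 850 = -37749 / 40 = -943.72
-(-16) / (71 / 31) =496 / 71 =6.99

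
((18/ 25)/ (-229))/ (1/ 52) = -936/ 5725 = -0.16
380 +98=478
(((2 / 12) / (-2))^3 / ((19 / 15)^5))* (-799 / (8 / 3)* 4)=67415625 / 316940672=0.21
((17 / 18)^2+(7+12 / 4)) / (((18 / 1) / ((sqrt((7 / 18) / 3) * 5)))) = 17645 * sqrt(42) / 104976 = 1.09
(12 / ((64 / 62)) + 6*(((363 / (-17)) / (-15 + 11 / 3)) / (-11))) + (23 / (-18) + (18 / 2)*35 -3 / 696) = 48925547 / 150858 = 324.32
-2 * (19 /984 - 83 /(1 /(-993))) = -81100315 /492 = -164838.04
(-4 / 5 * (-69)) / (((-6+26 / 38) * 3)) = -1748 / 505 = -3.46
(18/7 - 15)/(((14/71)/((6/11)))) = -18531/539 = -34.38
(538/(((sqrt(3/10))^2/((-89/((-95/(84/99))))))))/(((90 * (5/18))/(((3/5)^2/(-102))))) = -1340696/6661875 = -0.20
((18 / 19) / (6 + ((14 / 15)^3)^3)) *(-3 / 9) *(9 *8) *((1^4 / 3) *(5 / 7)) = -13839609375000 / 16712860001761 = -0.83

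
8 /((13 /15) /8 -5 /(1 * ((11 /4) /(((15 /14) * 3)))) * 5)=-73920 /268999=-0.27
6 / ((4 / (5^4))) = 1875 / 2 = 937.50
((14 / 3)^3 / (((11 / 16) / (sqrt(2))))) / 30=21952 * sqrt(2) / 4455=6.97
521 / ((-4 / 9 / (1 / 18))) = -521 / 8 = -65.12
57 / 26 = 2.19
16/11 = 1.45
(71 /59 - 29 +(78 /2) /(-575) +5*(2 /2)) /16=-193919 /135700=-1.43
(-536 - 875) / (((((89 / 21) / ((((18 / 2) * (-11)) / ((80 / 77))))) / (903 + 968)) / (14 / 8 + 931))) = 1576780588596213 / 28480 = 55364486959.14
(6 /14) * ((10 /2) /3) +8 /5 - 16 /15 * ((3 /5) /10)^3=1265499 /546875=2.31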